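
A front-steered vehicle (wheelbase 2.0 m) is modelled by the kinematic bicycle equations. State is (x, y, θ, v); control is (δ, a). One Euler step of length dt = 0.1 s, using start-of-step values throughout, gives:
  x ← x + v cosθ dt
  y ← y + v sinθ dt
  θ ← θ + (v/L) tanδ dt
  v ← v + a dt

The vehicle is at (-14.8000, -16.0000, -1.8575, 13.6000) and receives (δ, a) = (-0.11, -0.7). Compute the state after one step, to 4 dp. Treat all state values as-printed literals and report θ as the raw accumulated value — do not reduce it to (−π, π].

(-15.1846, -17.3045, -1.9326, 13.5300)

x' = -14.8000 + 13.6000·cos(-1.8575)·0.1 = -15.1846
y' = -16.0000 + 13.6000·sin(-1.8575)·0.1 = -17.3045
θ' = -1.8575 + (13.6000/2.0)·tan(-0.11)·0.1 = -1.9326
v' = 13.6000 − 0.7000·0.1 = 13.5300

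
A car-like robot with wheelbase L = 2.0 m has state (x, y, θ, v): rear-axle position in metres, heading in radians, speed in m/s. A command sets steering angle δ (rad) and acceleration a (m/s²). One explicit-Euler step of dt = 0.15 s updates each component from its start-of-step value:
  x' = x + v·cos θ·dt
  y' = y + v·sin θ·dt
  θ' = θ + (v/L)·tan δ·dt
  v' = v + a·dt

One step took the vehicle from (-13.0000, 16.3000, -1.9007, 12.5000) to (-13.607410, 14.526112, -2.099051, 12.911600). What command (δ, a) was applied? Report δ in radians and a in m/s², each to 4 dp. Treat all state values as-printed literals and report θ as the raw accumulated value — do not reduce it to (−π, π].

a = (v'−v)/dt = (0.411600)/0.15 = 2.7440
Δθ = θ'−θ = -0.198351;  (v·dt/L) = 12.5000·0.15/2.0 = 0.937500
tan δ = Δθ·L/(v·dt) = -0.211574  →  δ = -0.2085

δ = -0.2085, a = 2.7440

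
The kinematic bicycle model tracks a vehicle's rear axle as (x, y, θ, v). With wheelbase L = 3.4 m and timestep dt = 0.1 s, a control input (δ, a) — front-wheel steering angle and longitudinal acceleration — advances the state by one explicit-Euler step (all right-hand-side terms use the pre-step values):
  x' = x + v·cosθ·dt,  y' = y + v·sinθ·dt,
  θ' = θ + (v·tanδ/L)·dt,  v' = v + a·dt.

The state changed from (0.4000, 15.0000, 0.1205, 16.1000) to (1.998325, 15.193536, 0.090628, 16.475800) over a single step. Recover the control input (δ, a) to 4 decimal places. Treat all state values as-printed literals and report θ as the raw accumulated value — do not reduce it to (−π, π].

a = (v'−v)/dt = (0.375800)/0.1 = 3.7580
Δθ = θ'−θ = -0.029872;  (v·dt/L) = 16.1000·0.1/3.4 = 0.473529
tan δ = Δθ·L/(v·dt) = -0.063084  →  δ = -0.0630

δ = -0.0630, a = 3.7580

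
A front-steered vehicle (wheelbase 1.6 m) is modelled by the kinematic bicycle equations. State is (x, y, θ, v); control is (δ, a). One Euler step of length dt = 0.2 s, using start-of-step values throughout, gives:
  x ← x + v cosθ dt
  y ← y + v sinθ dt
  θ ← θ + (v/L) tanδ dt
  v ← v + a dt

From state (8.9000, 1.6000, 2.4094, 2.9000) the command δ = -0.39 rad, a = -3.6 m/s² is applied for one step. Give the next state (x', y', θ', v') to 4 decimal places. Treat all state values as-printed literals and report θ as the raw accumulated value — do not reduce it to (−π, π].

x' = 8.9000 + 2.9000·cos(2.4094)·0.2 = 8.4686
y' = 1.6000 + 2.9000·sin(2.4094)·0.2 = 1.9877
θ' = 2.4094 + (2.9000/1.6)·tan(-0.39)·0.2 = 2.2604
v' = 2.9000 − 3.6000·0.2 = 2.1800

(8.4686, 1.9877, 2.2604, 2.1800)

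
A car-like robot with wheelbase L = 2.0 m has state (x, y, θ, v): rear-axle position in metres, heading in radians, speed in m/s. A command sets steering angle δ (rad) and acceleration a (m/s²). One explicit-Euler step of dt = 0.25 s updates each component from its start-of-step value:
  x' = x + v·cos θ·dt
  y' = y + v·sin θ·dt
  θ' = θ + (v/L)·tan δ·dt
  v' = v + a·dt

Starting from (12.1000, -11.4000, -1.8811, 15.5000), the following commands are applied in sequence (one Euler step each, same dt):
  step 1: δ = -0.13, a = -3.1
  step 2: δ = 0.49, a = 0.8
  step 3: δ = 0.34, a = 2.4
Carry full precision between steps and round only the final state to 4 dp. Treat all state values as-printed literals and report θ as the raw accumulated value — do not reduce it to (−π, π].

after step 1 (δ=-0.13, a=-3.1): (10.916777, -15.089933, -2.134404, 14.725000)
after step 2 (δ=0.49, a=0.8): (8.950110, -18.201817, -1.152636, 14.925000)
after step 3 (δ=0.34, a=2.4): (10.465296, -21.611574, -0.492696, 15.525000)

(10.4653, -21.6116, -0.4927, 15.5250)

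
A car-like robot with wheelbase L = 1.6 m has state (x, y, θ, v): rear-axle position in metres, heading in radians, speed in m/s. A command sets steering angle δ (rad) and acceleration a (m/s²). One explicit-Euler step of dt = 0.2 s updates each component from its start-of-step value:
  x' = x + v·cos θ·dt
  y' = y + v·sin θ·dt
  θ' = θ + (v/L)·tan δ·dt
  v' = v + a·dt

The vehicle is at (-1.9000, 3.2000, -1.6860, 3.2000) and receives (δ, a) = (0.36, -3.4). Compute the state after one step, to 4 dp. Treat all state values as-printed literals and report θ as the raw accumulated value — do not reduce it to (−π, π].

(-1.9736, 2.5642, -1.5354, 2.5200)

x' = -1.9000 + 3.2000·cos(-1.6860)·0.2 = -1.9736
y' = 3.2000 + 3.2000·sin(-1.6860)·0.2 = 2.5642
θ' = -1.6860 + (3.2000/1.6)·tan(0.36)·0.2 = -1.5354
v' = 3.2000 − 3.4000·0.2 = 2.5200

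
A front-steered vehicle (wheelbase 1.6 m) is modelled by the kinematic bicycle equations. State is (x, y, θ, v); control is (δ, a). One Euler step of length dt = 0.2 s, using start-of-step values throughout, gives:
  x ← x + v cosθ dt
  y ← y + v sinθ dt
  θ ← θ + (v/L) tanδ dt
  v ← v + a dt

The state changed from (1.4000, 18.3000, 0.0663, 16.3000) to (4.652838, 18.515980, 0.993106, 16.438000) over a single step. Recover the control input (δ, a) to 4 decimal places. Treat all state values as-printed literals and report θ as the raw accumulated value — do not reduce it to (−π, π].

a = (v'−v)/dt = (0.138000)/0.2 = 0.6900
Δθ = θ'−θ = 0.926806;  (v·dt/L) = 16.3000·0.2/1.6 = 2.037500
tan δ = Δθ·L/(v·dt) = 0.454874  →  δ = 0.4269

δ = 0.4269, a = 0.6900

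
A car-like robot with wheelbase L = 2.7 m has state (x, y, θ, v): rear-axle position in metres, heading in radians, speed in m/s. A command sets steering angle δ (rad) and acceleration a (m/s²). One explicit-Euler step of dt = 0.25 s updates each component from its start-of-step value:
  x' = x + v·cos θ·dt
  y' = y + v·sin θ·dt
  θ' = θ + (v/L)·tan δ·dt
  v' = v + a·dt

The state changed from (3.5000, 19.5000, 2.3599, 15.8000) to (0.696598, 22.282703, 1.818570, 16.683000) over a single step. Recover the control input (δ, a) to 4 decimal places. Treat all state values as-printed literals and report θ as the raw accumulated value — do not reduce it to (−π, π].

δ = -0.3544, a = 3.5320

a = (v'−v)/dt = (0.883000)/0.25 = 3.5320
Δθ = θ'−θ = -0.541330;  (v·dt/L) = 15.8000·0.25/2.7 = 1.462963
tan δ = Δθ·L/(v·dt) = -0.370023  →  δ = -0.3544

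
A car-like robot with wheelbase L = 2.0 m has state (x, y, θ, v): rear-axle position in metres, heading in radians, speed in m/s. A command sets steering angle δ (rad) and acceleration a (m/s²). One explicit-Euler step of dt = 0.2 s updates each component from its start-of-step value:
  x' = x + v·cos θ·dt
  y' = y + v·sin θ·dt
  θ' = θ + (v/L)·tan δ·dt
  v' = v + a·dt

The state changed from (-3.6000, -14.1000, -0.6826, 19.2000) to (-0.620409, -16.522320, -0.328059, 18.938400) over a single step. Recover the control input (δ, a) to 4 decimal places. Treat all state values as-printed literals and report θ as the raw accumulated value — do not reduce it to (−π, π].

a = (v'−v)/dt = (-0.261600)/0.2 = -1.3080
Δθ = θ'−θ = 0.354541;  (v·dt/L) = 19.2000·0.2/2.0 = 1.920000
tan δ = Δθ·L/(v·dt) = 0.184657  →  δ = 0.1826

δ = 0.1826, a = -1.3080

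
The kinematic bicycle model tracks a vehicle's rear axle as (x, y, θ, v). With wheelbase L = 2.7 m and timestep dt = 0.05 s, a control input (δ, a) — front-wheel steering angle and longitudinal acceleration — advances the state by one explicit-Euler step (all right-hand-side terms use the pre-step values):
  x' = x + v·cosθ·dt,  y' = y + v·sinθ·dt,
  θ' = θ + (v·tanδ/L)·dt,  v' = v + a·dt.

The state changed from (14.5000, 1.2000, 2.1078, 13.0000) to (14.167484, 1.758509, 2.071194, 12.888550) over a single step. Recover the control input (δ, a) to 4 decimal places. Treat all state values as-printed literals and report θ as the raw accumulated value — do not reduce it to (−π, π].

a = (v'−v)/dt = (-0.111450)/0.05 = -2.2290
Δθ = θ'−θ = -0.036606;  (v·dt/L) = 13.0000·0.05/2.7 = 0.240741
tan δ = Δθ·L/(v·dt) = -0.152056  →  δ = -0.1509

δ = -0.1509, a = -2.2290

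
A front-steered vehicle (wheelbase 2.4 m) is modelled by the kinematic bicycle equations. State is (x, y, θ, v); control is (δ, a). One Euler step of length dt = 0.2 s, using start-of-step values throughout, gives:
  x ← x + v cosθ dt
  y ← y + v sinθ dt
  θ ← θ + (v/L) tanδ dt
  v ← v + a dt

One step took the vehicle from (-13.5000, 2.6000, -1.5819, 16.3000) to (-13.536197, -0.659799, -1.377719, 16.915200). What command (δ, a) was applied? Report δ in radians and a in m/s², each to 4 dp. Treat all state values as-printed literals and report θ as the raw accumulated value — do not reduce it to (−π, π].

δ = 0.1492, a = 3.0760

a = (v'−v)/dt = (0.615200)/0.2 = 3.0760
Δθ = θ'−θ = 0.204181;  (v·dt/L) = 16.3000·0.2/2.4 = 1.358333
tan δ = Δθ·L/(v·dt) = 0.150317  →  δ = 0.1492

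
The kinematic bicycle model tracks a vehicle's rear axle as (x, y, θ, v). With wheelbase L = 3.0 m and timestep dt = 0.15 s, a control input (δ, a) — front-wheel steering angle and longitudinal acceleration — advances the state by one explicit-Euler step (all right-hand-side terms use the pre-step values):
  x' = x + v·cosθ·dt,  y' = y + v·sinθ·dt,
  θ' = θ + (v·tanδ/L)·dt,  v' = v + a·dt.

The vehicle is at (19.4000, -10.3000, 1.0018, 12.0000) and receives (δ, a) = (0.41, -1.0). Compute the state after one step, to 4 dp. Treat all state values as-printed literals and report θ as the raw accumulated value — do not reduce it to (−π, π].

(20.3698, -8.7836, 1.2626, 11.8500)

x' = 19.4000 + 12.0000·cos(1.0018)·0.15 = 20.3698
y' = -10.3000 + 12.0000·sin(1.0018)·0.15 = -8.7836
θ' = 1.0018 + (12.0000/3.0)·tan(0.41)·0.15 = 1.2626
v' = 12.0000 − 1.0000·0.15 = 11.8500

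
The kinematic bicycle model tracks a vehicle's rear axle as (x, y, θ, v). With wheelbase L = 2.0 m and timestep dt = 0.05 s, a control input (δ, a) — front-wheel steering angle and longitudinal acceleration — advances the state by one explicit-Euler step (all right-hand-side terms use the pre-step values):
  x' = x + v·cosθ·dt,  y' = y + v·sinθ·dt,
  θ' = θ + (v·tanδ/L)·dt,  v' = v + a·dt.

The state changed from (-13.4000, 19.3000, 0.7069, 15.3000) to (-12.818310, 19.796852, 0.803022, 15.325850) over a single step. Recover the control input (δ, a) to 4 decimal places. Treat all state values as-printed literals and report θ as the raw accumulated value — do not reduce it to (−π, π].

δ = 0.2462, a = 0.5170

a = (v'−v)/dt = (0.025850)/0.05 = 0.5170
Δθ = θ'−θ = 0.096122;  (v·dt/L) = 15.3000·0.05/2.0 = 0.382500
tan δ = Δθ·L/(v·dt) = 0.251299  →  δ = 0.2462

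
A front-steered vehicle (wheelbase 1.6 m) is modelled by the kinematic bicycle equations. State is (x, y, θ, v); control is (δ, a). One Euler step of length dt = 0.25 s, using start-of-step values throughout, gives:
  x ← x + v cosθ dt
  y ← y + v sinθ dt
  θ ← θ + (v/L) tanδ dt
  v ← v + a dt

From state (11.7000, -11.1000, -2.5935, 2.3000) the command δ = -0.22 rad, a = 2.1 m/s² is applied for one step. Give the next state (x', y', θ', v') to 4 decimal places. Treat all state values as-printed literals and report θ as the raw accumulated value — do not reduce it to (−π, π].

(11.2092, -11.3996, -2.6739, 2.8250)

x' = 11.7000 + 2.3000·cos(-2.5935)·0.25 = 11.2092
y' = -11.1000 + 2.3000·sin(-2.5935)·0.25 = -11.3996
θ' = -2.5935 + (2.3000/1.6)·tan(-0.22)·0.25 = -2.6739
v' = 2.3000 + 2.1000·0.25 = 2.8250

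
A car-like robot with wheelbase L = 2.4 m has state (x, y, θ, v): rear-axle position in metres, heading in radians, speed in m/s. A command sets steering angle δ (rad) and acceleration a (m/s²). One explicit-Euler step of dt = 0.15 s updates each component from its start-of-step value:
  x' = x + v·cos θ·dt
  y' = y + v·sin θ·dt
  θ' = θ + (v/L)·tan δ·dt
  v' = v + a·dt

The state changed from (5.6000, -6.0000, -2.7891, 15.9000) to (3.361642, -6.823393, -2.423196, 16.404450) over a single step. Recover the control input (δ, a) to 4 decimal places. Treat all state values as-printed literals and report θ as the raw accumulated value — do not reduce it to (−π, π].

δ = 0.3528, a = 3.3630

a = (v'−v)/dt = (0.504450)/0.15 = 3.3630
Δθ = θ'−θ = 0.365904;  (v·dt/L) = 15.9000·0.15/2.4 = 0.993750
tan δ = Δθ·L/(v·dt) = 0.368205  →  δ = 0.3528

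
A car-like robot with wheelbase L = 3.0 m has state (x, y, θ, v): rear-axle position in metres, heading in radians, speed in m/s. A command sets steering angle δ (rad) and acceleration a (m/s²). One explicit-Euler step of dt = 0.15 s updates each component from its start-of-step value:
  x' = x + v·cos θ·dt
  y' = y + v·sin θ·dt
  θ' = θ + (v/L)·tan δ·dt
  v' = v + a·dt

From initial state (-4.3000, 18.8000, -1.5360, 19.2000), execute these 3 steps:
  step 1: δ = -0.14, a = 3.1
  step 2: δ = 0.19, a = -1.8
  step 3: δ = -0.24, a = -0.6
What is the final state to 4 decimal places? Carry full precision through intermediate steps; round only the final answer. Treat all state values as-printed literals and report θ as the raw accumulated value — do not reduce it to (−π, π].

after step 1 (δ=-0.14, a=3.1): (-4.199807, 15.921743, -1.671285, 19.665000)
after step 2 (δ=0.19, a=-1.8): (-4.495725, 12.986874, -1.482187, 19.395000)
after step 3 (δ=-0.24, a=-0.6): (-4.238274, 10.089038, -1.719501, 19.305000)

(-4.2383, 10.0890, -1.7195, 19.3050)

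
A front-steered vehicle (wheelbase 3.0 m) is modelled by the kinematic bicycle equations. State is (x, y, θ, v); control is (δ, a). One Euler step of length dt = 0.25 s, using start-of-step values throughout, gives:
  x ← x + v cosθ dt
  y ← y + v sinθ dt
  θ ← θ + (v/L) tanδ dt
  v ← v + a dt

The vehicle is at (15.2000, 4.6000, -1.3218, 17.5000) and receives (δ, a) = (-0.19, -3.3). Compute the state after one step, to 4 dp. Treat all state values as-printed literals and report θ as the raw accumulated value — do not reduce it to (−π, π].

(16.2781, 0.3599, -1.6023, 16.6750)

x' = 15.2000 + 17.5000·cos(-1.3218)·0.25 = 16.2781
y' = 4.6000 + 17.5000·sin(-1.3218)·0.25 = 0.3599
θ' = -1.3218 + (17.5000/3.0)·tan(-0.19)·0.25 = -1.6023
v' = 17.5000 − 3.3000·0.25 = 16.6750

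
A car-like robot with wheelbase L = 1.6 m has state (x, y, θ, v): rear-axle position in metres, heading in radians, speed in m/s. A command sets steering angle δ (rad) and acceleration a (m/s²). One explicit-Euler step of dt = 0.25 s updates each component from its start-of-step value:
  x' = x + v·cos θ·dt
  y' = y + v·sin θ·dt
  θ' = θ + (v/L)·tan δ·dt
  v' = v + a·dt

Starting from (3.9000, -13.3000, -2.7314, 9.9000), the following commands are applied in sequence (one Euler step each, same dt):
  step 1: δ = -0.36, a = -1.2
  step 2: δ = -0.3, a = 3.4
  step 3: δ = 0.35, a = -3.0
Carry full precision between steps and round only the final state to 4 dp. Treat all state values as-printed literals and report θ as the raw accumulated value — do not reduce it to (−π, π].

(-2.8359, -12.3242, -3.1816, 9.7000)

after step 1 (δ=-0.36, a=-1.2): (1.630316, -14.286995, -3.313648, 9.600000)
after step 2 (δ=-0.3, a=3.4): (-0.734248, -13.876096, -3.777653, 10.450000)
after step 3 (δ=0.35, a=-3.0): (-2.835854, -12.324192, -3.181629, 9.700000)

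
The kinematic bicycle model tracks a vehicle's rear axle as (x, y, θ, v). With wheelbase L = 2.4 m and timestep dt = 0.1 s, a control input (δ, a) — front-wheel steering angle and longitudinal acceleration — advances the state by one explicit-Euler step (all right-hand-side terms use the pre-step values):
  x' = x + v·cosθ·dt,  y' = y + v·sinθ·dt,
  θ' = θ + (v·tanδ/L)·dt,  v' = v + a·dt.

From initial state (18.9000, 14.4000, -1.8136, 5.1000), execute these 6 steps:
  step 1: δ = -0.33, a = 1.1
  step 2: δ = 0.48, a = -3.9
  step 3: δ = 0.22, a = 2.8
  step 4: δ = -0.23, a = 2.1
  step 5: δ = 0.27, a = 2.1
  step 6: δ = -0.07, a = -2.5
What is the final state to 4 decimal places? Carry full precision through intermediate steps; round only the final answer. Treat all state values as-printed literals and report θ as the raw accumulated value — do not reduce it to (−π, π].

after step 1 (δ=-0.33, a=1.1): (18.777383, 13.904959, -1.886387, 5.210000)
after step 2 (δ=0.48, a=-3.9): (18.615677, 13.409690, -1.773371, 4.820000)
after step 3 (δ=0.22, a=2.8): (18.518702, 12.937546, -1.728460, 5.100000)
after step 4 (δ=-0.23, a=2.1): (18.438626, 12.433872, -1.778216, 5.310000)
after step 5 (δ=0.27, a=2.1): (18.329275, 11.914253, -1.716983, 5.520000)
after step 6 (δ=-0.07, a=-2.5): (18.248867, 11.368141, -1.733109, 5.270000)

(18.2489, 11.3681, -1.7331, 5.2700)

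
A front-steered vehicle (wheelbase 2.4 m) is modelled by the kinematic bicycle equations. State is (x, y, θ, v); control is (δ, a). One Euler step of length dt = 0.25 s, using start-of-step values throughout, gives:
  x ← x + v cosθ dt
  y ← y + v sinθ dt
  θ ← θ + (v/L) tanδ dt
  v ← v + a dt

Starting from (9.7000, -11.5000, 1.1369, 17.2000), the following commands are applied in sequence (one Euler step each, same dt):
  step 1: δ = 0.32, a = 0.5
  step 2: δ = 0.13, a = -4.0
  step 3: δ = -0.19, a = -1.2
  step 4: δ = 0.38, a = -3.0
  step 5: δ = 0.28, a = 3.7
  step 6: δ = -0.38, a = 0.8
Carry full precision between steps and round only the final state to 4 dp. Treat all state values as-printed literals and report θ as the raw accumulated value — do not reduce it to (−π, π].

after step 1 (δ=0.32, a=0.5): (11.507760, -7.598461, 1.730639, 17.325000)
after step 2 (δ=0.13, a=-4.0): (10.818384, -3.322425, 1.966579, 16.325000)
after step 3 (δ=-0.19, a=-1.2): (9.244936, 0.443324, 1.639535, 16.025000)
after step 4 (δ=0.38, a=-3.0): (8.969767, 4.440113, 2.306263, 15.275000)
after step 5 (δ=0.28, a=3.7): (6.407639, 7.271782, 2.763804, 16.200000)
after step 6 (δ=-0.38, a=0.8): (2.643234, 8.765688, 2.089795, 16.400000)

(2.6432, 8.7657, 2.0898, 16.4000)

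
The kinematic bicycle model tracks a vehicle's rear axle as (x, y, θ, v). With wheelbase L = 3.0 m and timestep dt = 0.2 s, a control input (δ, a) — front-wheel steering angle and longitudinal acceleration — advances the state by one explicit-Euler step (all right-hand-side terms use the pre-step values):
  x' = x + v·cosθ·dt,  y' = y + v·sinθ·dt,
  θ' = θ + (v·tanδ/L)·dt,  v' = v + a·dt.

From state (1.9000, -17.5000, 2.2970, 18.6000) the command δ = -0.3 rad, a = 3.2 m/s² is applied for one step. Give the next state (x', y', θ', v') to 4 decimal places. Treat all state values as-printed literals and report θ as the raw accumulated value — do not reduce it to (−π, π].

(-0.5702, -14.7186, 1.9134, 19.2400)

x' = 1.9000 + 18.6000·cos(2.2970)·0.2 = -0.5702
y' = -17.5000 + 18.6000·sin(2.2970)·0.2 = -14.7186
θ' = 2.2970 + (18.6000/3.0)·tan(-0.3)·0.2 = 1.9134
v' = 18.6000 + 3.2000·0.2 = 19.2400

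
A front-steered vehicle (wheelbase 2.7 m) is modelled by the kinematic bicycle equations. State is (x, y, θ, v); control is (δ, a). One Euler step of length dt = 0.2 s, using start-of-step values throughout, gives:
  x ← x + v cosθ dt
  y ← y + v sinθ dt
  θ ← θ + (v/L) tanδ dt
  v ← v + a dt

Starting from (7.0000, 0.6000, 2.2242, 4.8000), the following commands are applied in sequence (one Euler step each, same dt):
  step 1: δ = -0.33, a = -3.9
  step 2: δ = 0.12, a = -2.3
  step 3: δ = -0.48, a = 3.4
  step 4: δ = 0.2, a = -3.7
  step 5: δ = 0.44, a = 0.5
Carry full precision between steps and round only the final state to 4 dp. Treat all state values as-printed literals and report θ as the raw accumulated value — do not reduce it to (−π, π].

(4.9406, 4.0427, 2.1868, 3.6000)

after step 1 (δ=-0.33, a=-3.9): (6.416423, 1.362259, 2.102413, 4.020000)
after step 2 (δ=0.12, a=-2.3): (6.008853, 2.055297, 2.138319, 3.560000)
after step 3 (δ=-0.48, a=3.4): (5.626121, 2.655681, 2.001032, 4.240000)
after step 4 (δ=0.2, a=-3.7): (5.272433, 3.426400, 2.064698, 3.500000)
after step 5 (δ=0.44, a=0.5): (4.940587, 4.042743, 2.186752, 3.600000)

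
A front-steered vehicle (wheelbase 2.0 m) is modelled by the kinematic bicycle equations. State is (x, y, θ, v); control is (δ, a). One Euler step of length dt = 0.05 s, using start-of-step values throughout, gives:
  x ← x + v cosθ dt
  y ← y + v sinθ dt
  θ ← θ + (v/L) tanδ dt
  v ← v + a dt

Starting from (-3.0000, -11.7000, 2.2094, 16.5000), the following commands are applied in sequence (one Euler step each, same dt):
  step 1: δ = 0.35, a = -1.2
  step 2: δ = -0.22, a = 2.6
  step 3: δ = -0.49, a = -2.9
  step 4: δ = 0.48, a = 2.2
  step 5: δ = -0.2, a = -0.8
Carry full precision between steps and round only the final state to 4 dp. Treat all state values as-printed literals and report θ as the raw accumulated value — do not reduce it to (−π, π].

after step 1 (δ=0.35, a=-1.2): (-3.491762, -11.037584, 2.359974, 16.440000)
after step 2 (δ=-0.22, a=2.6): (-4.075196, -10.458543, 2.268067, 16.570000)
after step 3 (δ=-0.49, a=-2.9): (-4.607199, -9.823417, 2.047111, 16.425000)
after step 4 (δ=0.48, a=2.2): (-4.983748, -9.093579, 2.260886, 16.535000)
after step 5 (δ=-0.2, a=-0.8): (-5.510062, -8.455999, 2.177091, 16.495000)

(-5.5101, -8.4560, 2.1771, 16.4950)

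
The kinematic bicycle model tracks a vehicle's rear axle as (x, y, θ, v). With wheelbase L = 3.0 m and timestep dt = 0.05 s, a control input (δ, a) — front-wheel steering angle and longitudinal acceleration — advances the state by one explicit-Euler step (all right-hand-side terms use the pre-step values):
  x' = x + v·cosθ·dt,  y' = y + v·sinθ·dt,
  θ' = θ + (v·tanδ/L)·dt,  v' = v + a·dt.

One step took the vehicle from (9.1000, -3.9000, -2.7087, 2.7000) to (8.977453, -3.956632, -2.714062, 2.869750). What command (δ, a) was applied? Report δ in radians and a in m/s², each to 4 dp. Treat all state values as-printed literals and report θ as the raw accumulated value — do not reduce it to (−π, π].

δ = -0.1186, a = 3.3950

a = (v'−v)/dt = (0.169750)/0.05 = 3.3950
Δθ = θ'−θ = -0.005362;  (v·dt/L) = 2.7000·0.05/3.0 = 0.045000
tan δ = Δθ·L/(v·dt) = -0.119156  →  δ = -0.1186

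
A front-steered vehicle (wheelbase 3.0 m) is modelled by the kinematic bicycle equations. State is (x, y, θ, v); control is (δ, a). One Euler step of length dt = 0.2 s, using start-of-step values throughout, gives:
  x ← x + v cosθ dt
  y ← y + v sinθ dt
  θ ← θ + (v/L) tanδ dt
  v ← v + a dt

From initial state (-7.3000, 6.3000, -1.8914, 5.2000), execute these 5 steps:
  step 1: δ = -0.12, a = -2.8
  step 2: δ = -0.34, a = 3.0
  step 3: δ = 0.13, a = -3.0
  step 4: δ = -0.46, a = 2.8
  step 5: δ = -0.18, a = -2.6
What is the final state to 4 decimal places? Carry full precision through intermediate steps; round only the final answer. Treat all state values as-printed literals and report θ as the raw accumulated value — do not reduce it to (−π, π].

after step 1 (δ=-0.12, a=-2.8): (-7.627745, 5.312993, -1.933201, 4.640000)
after step 2 (δ=-0.34, a=3.0): (-7.956743, 4.445269, -2.042623, 5.240000)
after step 3 (δ=0.13, a=-3.0): (-8.433074, 3.511774, -1.996953, 4.640000)
after step 4 (δ=-0.46, a=2.8): (-8.816685, 2.666773, -2.150211, 5.200000)
after step 5 (δ=-0.18, a=-2.6): (-9.386121, 1.796519, -2.213294, 4.680000)

(-9.3861, 1.7965, -2.2133, 4.6800)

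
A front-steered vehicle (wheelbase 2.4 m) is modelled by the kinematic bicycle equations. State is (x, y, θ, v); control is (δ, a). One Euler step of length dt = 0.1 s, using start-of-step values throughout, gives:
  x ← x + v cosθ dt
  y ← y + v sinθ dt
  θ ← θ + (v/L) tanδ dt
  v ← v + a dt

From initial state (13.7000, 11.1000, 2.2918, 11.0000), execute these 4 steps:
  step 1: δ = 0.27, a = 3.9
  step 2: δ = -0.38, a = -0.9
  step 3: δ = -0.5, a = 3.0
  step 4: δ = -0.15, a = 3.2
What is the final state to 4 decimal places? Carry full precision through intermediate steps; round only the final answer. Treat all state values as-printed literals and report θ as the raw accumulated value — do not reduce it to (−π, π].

after step 1 (δ=0.27, a=3.9): (12.973847, 11.926258, 2.418647, 11.390000)
after step 2 (δ=-0.38, a=-0.9): (12.119756, 12.679816, 2.229093, 11.300000)
after step 3 (δ=-0.5, a=3.0): (11.428456, 13.573686, 1.971875, 11.600000)
after step 4 (δ=-0.15, a=3.2): (10.975578, 14.641629, 1.898827, 11.920000)

(10.9756, 14.6416, 1.8988, 11.9200)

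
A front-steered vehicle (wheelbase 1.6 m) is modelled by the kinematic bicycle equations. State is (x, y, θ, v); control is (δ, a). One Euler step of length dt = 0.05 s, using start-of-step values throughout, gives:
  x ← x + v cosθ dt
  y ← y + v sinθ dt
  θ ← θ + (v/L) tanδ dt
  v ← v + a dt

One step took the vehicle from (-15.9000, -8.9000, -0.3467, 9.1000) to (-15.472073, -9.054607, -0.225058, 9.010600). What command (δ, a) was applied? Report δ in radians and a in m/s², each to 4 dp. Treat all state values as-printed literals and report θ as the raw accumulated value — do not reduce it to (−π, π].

a = (v'−v)/dt = (-0.089400)/0.05 = -1.7880
Δθ = θ'−θ = 0.121642;  (v·dt/L) = 9.1000·0.05/1.6 = 0.284375
tan δ = Δθ·L/(v·dt) = 0.427752  →  δ = 0.4042

δ = 0.4042, a = -1.7880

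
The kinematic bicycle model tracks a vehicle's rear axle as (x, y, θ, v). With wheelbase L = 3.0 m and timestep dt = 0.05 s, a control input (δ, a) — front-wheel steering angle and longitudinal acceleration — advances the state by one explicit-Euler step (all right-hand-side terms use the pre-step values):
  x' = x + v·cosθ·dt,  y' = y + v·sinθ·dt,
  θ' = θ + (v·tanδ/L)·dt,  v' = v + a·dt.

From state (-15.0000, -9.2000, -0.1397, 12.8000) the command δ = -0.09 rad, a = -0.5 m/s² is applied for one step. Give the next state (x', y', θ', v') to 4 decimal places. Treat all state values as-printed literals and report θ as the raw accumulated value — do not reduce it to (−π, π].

x' = -15.0000 + 12.8000·cos(-0.1397)·0.05 = -14.3662
y' = -9.2000 + 12.8000·sin(-0.1397)·0.05 = -9.2891
θ' = -0.1397 + (12.8000/3.0)·tan(-0.09)·0.05 = -0.1590
v' = 12.8000 − 0.5000·0.05 = 12.7750

(-14.3662, -9.2891, -0.1590, 12.7750)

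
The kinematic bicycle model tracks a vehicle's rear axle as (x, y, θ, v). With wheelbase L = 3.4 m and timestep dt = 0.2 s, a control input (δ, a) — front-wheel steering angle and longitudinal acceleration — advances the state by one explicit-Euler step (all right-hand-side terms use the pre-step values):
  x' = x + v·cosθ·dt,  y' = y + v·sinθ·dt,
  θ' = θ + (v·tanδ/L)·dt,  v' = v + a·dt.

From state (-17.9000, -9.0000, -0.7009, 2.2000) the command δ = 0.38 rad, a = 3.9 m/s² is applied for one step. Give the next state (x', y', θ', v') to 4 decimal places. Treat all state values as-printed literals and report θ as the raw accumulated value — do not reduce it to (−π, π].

(-17.5637, -9.2838, -0.6492, 2.9800)

x' = -17.9000 + 2.2000·cos(-0.7009)·0.2 = -17.5637
y' = -9.0000 + 2.2000·sin(-0.7009)·0.2 = -9.2838
θ' = -0.7009 + (2.2000/3.4)·tan(0.38)·0.2 = -0.6492
v' = 2.2000 + 3.9000·0.2 = 2.9800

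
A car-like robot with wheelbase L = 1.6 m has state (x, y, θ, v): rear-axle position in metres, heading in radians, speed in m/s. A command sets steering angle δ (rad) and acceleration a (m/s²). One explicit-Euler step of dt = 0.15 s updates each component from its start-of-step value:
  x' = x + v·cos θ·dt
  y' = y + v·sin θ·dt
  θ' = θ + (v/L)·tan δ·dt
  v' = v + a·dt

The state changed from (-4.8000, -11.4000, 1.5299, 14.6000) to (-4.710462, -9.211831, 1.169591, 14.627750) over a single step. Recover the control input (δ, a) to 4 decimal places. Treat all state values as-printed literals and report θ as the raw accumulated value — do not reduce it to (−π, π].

a = (v'−v)/dt = (0.027750)/0.15 = 0.1850
Δθ = θ'−θ = -0.360309;  (v·dt/L) = 14.6000·0.15/1.6 = 1.368750
tan δ = Δθ·L/(v·dt) = -0.263239  →  δ = -0.2574

δ = -0.2574, a = 0.1850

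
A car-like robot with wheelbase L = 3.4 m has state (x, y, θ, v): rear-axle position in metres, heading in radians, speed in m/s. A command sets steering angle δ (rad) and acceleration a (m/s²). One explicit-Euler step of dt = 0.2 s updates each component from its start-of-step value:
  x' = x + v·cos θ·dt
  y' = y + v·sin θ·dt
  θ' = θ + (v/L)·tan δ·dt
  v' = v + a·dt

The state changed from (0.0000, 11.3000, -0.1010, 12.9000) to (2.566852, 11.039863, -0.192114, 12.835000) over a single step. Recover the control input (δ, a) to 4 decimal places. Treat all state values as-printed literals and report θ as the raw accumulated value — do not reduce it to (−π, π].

a = (v'−v)/dt = (-0.065000)/0.2 = -0.3250
Δθ = θ'−θ = -0.091114;  (v·dt/L) = 12.9000·0.2/3.4 = 0.758824
tan δ = Δθ·L/(v·dt) = -0.120073  →  δ = -0.1195

δ = -0.1195, a = -0.3250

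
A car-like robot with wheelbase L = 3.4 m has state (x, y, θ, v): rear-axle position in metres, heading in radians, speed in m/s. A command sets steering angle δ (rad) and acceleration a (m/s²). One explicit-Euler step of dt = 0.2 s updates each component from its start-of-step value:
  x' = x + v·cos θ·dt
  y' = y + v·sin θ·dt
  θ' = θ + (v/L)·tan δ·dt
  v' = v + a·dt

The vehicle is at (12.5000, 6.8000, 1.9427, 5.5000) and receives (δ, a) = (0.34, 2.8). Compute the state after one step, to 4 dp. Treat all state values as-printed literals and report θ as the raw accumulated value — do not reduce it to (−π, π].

(12.1003, 7.8248, 2.0571, 6.0600)

x' = 12.5000 + 5.5000·cos(1.9427)·0.2 = 12.1003
y' = 6.8000 + 5.5000·sin(1.9427)·0.2 = 7.8248
θ' = 1.9427 + (5.5000/3.4)·tan(0.34)·0.2 = 2.0571
v' = 5.5000 + 2.8000·0.2 = 6.0600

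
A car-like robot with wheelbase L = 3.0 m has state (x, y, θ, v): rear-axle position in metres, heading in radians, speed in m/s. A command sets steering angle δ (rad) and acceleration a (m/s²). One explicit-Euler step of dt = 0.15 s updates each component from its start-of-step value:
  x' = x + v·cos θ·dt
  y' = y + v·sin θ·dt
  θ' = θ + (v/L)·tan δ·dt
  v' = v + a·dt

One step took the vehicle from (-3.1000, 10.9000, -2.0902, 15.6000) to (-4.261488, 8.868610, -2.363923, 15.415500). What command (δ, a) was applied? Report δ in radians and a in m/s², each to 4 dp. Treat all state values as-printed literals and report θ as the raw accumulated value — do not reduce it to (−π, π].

δ = -0.3375, a = -1.2300

a = (v'−v)/dt = (-0.184500)/0.15 = -1.2300
Δθ = θ'−θ = -0.273723;  (v·dt/L) = 15.6000·0.15/3.0 = 0.780000
tan δ = Δθ·L/(v·dt) = -0.350927  →  δ = -0.3375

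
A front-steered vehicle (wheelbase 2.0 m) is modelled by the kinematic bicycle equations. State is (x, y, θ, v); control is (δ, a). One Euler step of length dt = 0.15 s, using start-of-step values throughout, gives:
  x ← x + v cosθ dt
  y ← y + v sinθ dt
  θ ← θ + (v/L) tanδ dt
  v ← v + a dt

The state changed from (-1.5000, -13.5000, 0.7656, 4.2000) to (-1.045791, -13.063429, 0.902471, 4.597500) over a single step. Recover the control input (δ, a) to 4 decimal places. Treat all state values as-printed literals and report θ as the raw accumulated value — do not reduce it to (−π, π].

δ = 0.4099, a = 2.6500

a = (v'−v)/dt = (0.397500)/0.15 = 2.6500
Δθ = θ'−θ = 0.136871;  (v·dt/L) = 4.2000·0.15/2.0 = 0.315000
tan δ = Δθ·L/(v·dt) = 0.434511  →  δ = 0.4099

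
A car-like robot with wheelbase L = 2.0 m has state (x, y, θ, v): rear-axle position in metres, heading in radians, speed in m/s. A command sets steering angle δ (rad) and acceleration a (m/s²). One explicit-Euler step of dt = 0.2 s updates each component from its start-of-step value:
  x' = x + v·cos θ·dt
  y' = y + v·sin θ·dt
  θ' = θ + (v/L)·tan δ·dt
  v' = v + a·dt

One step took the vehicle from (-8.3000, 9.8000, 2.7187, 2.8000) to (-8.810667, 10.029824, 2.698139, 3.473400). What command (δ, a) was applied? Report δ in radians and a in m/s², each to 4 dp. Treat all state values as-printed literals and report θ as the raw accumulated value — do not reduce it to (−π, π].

δ = -0.0733, a = 3.3670

a = (v'−v)/dt = (0.673400)/0.2 = 3.3670
Δθ = θ'−θ = -0.020561;  (v·dt/L) = 2.8000·0.2/2.0 = 0.280000
tan δ = Δθ·L/(v·dt) = -0.073432  →  δ = -0.0733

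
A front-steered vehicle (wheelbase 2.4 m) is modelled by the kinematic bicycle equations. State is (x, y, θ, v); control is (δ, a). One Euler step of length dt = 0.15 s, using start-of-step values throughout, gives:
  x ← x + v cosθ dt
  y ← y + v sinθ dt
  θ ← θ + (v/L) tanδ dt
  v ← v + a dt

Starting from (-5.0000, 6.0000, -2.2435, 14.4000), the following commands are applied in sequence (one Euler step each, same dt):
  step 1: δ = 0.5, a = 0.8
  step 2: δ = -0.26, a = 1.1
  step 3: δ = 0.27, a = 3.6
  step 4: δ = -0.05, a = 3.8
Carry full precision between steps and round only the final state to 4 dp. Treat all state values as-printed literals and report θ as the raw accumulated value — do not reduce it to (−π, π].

(-8.0240, -2.0924, -1.7868, 15.7950)

after step 1 (δ=0.5, a=0.8): (-6.345902, 4.310578, -1.751828, 14.520000)
after step 2 (δ=-0.26, a=1.1): (-6.738039, 2.168170, -1.993242, 14.685000)
after step 3 (δ=0.27, a=3.6): (-7.641150, 0.159066, -1.739230, 15.225000)
after step 4 (δ=-0.05, a=3.8): (-8.023995, -2.092366, -1.786848, 15.795000)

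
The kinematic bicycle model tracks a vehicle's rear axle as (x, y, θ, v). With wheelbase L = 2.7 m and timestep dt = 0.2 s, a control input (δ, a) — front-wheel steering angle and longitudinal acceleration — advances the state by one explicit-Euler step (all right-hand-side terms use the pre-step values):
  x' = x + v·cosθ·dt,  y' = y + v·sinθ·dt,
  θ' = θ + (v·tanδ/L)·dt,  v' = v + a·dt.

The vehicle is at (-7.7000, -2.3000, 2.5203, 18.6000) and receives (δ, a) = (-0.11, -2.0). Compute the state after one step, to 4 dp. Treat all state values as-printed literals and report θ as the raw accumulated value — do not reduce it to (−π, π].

x' = -7.7000 + 18.6000·cos(2.5203)·0.2 = -10.7248
y' = -2.3000 + 18.6000·sin(2.5203)·0.2 = -0.1346
θ' = 2.5203 + (18.6000/2.7)·tan(-0.11)·0.2 = 2.3681
v' = 18.6000 − 2.0000·0.2 = 18.2000

(-10.7248, -0.1346, 2.3681, 18.2000)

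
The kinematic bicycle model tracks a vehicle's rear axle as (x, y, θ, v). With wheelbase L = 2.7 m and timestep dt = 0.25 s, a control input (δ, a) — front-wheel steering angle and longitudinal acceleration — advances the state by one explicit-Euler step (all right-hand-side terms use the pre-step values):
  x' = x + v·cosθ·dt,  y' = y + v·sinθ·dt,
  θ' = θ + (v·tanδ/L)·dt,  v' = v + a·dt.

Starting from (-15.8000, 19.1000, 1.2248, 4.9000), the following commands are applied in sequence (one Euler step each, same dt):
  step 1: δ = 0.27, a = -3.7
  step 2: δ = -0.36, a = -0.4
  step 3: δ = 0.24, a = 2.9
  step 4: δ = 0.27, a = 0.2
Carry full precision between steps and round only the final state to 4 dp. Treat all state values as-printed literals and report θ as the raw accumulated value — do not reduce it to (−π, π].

after step 1 (δ=0.27, a=-3.7): (-15.384561, 20.252404, 1.350366, 3.975000)
after step 2 (δ=-0.36, a=-0.4): (-15.167278, 21.222109, 1.211829, 3.875000)
after step 3 (δ=0.24, a=2.9): (-14.826949, 22.129111, 1.299632, 4.600000)
after step 4 (δ=0.27, a=0.2): (-14.518918, 23.237090, 1.417511, 4.650000)

(-14.5189, 23.2371, 1.4175, 4.6500)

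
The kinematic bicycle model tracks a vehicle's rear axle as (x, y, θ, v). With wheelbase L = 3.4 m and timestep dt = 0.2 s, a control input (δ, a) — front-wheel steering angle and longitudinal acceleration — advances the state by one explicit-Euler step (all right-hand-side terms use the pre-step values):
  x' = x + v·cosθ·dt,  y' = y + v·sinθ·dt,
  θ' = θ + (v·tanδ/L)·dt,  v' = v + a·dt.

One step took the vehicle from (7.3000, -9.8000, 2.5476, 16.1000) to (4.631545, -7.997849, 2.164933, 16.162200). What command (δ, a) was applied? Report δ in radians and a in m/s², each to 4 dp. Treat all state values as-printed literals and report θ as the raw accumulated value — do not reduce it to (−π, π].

δ = -0.3840, a = 0.3110

a = (v'−v)/dt = (0.062200)/0.2 = 0.3110
Δθ = θ'−θ = -0.382667;  (v·dt/L) = 16.1000·0.2/3.4 = 0.947059
tan δ = Δθ·L/(v·dt) = -0.404058  →  δ = -0.3840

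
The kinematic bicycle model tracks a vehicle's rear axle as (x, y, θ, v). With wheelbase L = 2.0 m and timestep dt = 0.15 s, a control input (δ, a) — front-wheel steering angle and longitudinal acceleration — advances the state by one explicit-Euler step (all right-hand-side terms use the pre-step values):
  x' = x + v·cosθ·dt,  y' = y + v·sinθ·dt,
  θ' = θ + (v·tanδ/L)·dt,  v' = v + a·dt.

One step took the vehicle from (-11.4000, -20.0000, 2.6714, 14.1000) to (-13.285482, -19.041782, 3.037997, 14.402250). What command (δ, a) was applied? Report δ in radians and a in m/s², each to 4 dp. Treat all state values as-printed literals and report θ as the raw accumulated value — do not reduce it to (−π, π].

δ = 0.3337, a = 2.0150

a = (v'−v)/dt = (0.302250)/0.15 = 2.0150
Δθ = θ'−θ = 0.366597;  (v·dt/L) = 14.1000·0.15/2.0 = 1.057500
tan δ = Δθ·L/(v·dt) = 0.346664  →  δ = 0.3337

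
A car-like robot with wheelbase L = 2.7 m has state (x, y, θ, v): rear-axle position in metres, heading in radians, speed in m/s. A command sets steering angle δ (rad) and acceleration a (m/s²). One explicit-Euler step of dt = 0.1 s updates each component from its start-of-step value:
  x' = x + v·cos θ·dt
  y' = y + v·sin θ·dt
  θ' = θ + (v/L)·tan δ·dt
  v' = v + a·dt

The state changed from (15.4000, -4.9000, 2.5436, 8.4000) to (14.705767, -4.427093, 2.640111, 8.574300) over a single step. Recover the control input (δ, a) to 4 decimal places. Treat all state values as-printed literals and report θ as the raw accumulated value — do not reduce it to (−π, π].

δ = 0.3008, a = 1.7430

a = (v'−v)/dt = (0.174300)/0.1 = 1.7430
Δθ = θ'−θ = 0.096511;  (v·dt/L) = 8.4000·0.1/2.7 = 0.311111
tan δ = Δθ·L/(v·dt) = 0.310214  →  δ = 0.3008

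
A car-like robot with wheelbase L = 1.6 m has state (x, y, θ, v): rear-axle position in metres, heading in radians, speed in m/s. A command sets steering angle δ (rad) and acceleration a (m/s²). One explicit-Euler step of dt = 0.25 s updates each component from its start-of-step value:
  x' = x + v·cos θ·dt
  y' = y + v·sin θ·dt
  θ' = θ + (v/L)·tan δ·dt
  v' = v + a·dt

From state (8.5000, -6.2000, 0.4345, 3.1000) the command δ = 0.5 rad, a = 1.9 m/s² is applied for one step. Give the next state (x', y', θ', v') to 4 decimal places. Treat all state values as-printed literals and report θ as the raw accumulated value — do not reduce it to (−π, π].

x' = 8.5000 + 3.1000·cos(0.4345)·0.25 = 9.2030
y' = -6.2000 + 3.1000·sin(0.4345)·0.25 = -5.8738
θ' = 0.4345 + (3.1000/1.6)·tan(0.5)·0.25 = 0.6991
v' = 3.1000 + 1.9000·0.25 = 3.5750

(9.2030, -5.8738, 0.6991, 3.5750)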